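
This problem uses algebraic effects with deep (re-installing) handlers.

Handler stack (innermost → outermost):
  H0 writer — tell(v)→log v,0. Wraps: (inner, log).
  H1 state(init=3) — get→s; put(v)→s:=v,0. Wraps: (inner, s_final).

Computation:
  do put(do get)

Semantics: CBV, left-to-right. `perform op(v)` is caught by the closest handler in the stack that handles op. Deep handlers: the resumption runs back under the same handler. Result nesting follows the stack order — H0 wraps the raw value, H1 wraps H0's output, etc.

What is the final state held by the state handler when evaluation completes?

Answer: 3

Working:
get @ H1 ⇒ 3
put(3) @ H1 ⇒ s:=3
H0 returns (0, ())
H1 returns ((0, ()), 3)
= ((0, ()), 3)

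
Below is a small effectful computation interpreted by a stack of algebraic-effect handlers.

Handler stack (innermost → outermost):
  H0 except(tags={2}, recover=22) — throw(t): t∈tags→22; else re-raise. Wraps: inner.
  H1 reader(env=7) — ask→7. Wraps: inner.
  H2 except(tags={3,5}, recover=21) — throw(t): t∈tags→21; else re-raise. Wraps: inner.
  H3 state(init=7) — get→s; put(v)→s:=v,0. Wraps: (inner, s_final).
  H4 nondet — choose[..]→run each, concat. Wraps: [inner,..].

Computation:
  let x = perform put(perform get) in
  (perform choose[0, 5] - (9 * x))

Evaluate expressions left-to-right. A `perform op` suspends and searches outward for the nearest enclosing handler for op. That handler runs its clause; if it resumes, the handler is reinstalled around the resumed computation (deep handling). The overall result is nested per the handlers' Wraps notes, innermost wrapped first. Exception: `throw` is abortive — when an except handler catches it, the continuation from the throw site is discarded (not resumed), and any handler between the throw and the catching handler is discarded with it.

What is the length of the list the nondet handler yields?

Evaluation trace:
get @ H3 ⇒ 7
put(7) @ H3 ⇒ s:=7
choose[0, 5] @ H4
  branch[0] choose=0:
    H0 returns 0
    H1 returns 0
    H2 returns 0
    H3 returns (0, 7)
    H4 returns [(0, 7)]
  branch[1] choose=5:
    H0 returns 5
    H1 returns 5
    H2 returns 5
    H3 returns (5, 7)
    H4 returns [(5, 7)]
= [(0, 7), (5, 7)]

Answer: 2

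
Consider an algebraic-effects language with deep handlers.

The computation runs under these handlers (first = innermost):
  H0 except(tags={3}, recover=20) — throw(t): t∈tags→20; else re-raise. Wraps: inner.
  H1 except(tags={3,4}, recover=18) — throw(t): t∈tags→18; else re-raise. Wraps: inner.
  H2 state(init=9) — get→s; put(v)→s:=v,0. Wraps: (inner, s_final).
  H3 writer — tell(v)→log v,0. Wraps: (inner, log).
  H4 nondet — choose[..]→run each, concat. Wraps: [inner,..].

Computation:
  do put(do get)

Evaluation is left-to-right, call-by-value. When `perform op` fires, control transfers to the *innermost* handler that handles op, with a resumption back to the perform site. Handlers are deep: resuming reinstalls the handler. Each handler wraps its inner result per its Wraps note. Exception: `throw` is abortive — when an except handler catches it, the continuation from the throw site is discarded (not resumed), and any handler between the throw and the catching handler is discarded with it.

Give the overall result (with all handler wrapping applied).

Step-by-step:
get @ H2 ⇒ 9
put(9) @ H2 ⇒ s:=9
H0 returns 0
H1 returns 0
H2 returns (0, 9)
H3 returns ((0, 9), ())
H4 returns [((0, 9), ())]
= [((0, 9), ())]

Answer: [((0, 9), ())]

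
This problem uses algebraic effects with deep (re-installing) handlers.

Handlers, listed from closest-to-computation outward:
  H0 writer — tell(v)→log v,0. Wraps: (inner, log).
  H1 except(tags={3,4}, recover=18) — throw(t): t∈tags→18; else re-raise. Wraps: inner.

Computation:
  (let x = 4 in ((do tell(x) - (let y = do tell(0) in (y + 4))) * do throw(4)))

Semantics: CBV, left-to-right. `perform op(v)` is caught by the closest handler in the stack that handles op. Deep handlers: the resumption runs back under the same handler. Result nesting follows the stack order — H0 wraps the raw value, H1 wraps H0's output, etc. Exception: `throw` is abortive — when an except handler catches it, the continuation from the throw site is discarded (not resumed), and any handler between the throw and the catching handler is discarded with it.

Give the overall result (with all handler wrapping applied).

Answer: 18

Working:
tell(4) @ H0 ⇒ log+=4
tell(0) @ H0 ⇒ log+=0
throw(4) @ H1 caught ⇒ 18
= 18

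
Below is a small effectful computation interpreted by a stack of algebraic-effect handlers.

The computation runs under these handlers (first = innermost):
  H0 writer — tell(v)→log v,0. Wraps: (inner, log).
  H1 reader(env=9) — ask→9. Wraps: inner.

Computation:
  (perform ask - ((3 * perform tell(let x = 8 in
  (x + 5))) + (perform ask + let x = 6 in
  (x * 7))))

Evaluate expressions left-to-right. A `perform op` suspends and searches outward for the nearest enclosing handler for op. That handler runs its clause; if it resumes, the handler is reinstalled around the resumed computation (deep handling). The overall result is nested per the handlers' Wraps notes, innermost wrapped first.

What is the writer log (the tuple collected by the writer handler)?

Answer: (13)

Evaluation trace:
ask @ H1 ⇒ 9
tell(13) @ H0 ⇒ log+=13
ask @ H1 ⇒ 9
H0 returns (-42, (13))
H1 returns (-42, (13))
= (-42, (13))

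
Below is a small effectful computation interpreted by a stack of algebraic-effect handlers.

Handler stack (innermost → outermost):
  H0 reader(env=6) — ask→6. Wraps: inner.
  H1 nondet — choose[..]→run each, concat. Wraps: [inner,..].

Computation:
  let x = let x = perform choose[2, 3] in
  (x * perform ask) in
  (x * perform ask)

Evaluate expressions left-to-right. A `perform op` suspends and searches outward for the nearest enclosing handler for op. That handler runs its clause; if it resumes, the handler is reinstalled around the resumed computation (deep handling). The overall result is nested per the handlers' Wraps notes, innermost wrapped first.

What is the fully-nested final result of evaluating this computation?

Evaluation trace:
choose[2, 3] @ H1
  branch[0] choose=2:
    ask @ H0 ⇒ 6
    ask @ H0 ⇒ 6
    H0 returns 72
    H1 returns [72]
  branch[1] choose=3:
    ask @ H0 ⇒ 6
    ask @ H0 ⇒ 6
    H0 returns 108
    H1 returns [108]
= [72, 108]

Answer: [72, 108]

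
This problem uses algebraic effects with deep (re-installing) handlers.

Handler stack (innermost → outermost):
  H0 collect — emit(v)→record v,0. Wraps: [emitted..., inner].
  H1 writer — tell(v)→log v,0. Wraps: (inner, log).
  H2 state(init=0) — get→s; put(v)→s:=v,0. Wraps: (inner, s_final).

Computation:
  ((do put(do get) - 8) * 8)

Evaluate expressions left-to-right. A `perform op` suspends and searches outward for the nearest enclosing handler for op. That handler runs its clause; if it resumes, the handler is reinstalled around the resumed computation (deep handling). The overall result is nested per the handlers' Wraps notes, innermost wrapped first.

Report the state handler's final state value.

Answer: 0

Step-by-step:
get @ H2 ⇒ 0
put(0) @ H2 ⇒ s:=0
H0 returns [-64]
H1 returns ([-64], ())
H2 returns (([-64], ()), 0)
= (([-64], ()), 0)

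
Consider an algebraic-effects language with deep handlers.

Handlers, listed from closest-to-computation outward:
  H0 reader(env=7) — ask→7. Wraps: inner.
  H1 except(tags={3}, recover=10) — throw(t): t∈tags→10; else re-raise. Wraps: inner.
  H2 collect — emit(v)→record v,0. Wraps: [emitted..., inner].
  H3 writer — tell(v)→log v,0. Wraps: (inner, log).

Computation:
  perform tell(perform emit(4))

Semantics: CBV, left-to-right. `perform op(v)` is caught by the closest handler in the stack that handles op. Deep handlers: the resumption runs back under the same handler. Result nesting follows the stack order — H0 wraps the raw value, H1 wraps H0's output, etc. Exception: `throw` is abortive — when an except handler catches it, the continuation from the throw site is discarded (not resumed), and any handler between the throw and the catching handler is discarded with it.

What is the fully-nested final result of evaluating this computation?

Answer: ([4, 0], (0))

Step-by-step:
emit(4) @ H2 ⇒ out+=4
tell(0) @ H3 ⇒ log+=0
H0 returns 0
H1 returns 0
H2 returns [4, 0]
H3 returns ([4, 0], (0))
= ([4, 0], (0))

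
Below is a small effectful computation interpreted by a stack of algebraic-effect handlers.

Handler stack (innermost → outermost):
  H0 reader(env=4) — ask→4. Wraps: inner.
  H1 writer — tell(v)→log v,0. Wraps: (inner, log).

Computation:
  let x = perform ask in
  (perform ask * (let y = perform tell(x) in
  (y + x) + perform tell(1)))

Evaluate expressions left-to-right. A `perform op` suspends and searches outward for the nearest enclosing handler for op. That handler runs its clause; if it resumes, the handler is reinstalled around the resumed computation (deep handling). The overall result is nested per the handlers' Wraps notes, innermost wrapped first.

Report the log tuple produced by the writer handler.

Working:
ask @ H0 ⇒ 4
ask @ H0 ⇒ 4
tell(4) @ H1 ⇒ log+=4
tell(1) @ H1 ⇒ log+=1
H0 returns 16
H1 returns (16, (4, 1))
= (16, (4, 1))

Answer: (4, 1)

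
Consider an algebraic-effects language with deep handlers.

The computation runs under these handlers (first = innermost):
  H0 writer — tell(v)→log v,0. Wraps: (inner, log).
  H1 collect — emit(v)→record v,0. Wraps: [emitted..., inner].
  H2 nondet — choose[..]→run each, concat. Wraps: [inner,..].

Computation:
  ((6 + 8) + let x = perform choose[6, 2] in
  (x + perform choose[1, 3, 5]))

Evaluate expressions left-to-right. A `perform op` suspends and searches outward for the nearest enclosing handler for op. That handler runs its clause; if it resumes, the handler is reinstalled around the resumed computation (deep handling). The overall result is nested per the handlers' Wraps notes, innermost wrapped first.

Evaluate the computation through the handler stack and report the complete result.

Step-by-step:
choose[6, 2] @ H2
  branch[0] choose=6:
    choose[1, 3, 5] @ H2
      branch[0] choose=1:
        H0 returns (21, ())
        H1 returns [(21, ())]
        H2 returns [[(21, ())]]
      branch[1] choose=3:
        H0 returns (23, ())
        H1 returns [(23, ())]
        H2 returns [[(23, ())]]
      branch[2] choose=5:
        H0 returns (25, ())
        H1 returns [(25, ())]
        H2 returns [[(25, ())]]
  branch[1] choose=2:
    choose[1, 3, 5] @ H2
      branch[0] choose=1:
        H0 returns (17, ())
        H1 returns [(17, ())]
        H2 returns [[(17, ())]]
      branch[1] choose=3:
        H0 returns (19, ())
        H1 returns [(19, ())]
        H2 returns [[(19, ())]]
      branch[2] choose=5:
        H0 returns (21, ())
        H1 returns [(21, ())]
        H2 returns [[(21, ())]]
= [[(21, ())], [(23, ())], [(25, ())], [(17, ())], [(19, ())], [(21, ())]]

Answer: [[(21, ())], [(23, ())], [(25, ())], [(17, ())], [(19, ())], [(21, ())]]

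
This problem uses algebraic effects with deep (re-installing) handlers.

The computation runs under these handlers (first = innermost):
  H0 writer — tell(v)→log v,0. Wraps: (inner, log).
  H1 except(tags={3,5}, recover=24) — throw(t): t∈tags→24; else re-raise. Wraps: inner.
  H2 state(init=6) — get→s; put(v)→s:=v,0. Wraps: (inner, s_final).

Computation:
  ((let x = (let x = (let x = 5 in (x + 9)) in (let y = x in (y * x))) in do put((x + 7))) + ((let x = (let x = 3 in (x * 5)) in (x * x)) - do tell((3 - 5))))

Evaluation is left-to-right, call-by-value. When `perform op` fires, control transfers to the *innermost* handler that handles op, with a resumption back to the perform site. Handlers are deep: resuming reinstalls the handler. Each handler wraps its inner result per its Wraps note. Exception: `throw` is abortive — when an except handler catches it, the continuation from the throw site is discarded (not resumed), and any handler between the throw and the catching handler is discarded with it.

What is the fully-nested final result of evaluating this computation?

Step-by-step:
put(203) @ H2 ⇒ s:=203
tell(-2) @ H0 ⇒ log+=-2
H0 returns (225, (-2))
H1 returns (225, (-2))
H2 returns ((225, (-2)), 203)
= ((225, (-2)), 203)

Answer: ((225, (-2)), 203)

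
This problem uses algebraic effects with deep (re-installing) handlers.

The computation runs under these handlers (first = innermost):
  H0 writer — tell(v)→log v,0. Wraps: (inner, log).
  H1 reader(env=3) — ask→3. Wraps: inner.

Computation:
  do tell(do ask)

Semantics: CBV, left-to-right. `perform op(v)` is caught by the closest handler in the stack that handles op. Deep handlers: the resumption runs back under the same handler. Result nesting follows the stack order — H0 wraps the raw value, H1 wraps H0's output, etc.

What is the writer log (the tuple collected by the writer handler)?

Answer: (3)

Working:
ask @ H1 ⇒ 3
tell(3) @ H0 ⇒ log+=3
H0 returns (0, (3))
H1 returns (0, (3))
= (0, (3))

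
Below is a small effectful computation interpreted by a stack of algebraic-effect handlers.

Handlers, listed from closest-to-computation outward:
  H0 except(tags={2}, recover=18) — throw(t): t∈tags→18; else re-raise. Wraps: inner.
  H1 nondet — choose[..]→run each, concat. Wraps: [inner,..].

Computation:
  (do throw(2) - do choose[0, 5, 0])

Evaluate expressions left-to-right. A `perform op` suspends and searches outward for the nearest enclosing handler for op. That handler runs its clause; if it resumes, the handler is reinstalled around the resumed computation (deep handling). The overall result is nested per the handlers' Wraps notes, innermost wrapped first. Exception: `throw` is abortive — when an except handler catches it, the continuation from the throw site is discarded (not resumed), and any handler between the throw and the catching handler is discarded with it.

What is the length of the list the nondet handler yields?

Answer: 1

Evaluation trace:
throw(2) @ H0 caught ⇒ 18
H1 returns [18]
= [18]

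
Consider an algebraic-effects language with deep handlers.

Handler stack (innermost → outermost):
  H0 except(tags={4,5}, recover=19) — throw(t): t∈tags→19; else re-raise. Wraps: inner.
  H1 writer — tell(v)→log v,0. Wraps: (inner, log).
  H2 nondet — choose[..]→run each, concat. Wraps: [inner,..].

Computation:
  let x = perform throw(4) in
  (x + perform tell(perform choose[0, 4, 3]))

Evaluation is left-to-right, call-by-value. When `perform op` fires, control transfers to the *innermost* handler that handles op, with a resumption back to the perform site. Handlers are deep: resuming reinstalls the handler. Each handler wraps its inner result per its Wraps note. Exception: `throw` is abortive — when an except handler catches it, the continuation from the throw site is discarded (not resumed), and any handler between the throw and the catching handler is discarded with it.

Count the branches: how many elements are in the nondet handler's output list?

Answer: 1

Evaluation trace:
throw(4) @ H0 caught ⇒ 19
H1 returns (19, ())
H2 returns [(19, ())]
= [(19, ())]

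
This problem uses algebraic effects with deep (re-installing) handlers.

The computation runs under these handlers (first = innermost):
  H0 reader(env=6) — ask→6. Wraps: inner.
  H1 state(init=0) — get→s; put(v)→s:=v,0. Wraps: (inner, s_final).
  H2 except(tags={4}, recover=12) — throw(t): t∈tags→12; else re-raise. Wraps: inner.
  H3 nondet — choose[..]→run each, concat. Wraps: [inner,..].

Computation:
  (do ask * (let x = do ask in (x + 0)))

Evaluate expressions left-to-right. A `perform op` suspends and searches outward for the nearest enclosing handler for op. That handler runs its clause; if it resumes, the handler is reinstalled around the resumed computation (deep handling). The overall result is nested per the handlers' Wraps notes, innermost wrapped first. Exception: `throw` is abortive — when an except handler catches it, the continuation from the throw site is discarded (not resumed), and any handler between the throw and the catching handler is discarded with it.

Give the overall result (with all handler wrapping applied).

Step-by-step:
ask @ H0 ⇒ 6
ask @ H0 ⇒ 6
H0 returns 36
H1 returns (36, 0)
H2 returns (36, 0)
H3 returns [(36, 0)]
= [(36, 0)]

Answer: [(36, 0)]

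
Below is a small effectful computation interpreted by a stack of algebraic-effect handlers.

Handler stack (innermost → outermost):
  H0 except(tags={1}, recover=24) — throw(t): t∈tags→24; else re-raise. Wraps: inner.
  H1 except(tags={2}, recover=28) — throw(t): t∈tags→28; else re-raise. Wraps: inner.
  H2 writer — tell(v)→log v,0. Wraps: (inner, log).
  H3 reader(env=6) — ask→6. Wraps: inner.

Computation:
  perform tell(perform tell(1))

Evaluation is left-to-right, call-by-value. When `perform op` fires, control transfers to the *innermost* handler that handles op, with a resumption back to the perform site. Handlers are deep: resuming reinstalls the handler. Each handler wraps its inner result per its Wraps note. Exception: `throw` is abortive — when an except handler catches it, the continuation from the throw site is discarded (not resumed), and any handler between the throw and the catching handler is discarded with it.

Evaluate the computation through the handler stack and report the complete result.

Step-by-step:
tell(1) @ H2 ⇒ log+=1
tell(0) @ H2 ⇒ log+=0
H0 returns 0
H1 returns 0
H2 returns (0, (1, 0))
H3 returns (0, (1, 0))
= (0, (1, 0))

Answer: (0, (1, 0))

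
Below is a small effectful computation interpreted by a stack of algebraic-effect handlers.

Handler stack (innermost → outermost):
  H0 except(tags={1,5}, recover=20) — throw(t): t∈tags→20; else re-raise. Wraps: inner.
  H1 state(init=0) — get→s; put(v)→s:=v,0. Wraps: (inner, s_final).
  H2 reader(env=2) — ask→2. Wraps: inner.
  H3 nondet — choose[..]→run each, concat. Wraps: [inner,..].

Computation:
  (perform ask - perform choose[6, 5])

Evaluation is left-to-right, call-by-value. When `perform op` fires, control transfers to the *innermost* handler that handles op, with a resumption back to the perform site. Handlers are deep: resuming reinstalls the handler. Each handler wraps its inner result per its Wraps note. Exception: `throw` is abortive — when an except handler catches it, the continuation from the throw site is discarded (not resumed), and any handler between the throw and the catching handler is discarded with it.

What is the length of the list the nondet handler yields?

Working:
ask @ H2 ⇒ 2
choose[6, 5] @ H3
  branch[0] choose=6:
    H0 returns -4
    H1 returns (-4, 0)
    H2 returns (-4, 0)
    H3 returns [(-4, 0)]
  branch[1] choose=5:
    H0 returns -3
    H1 returns (-3, 0)
    H2 returns (-3, 0)
    H3 returns [(-3, 0)]
= [(-4, 0), (-3, 0)]

Answer: 2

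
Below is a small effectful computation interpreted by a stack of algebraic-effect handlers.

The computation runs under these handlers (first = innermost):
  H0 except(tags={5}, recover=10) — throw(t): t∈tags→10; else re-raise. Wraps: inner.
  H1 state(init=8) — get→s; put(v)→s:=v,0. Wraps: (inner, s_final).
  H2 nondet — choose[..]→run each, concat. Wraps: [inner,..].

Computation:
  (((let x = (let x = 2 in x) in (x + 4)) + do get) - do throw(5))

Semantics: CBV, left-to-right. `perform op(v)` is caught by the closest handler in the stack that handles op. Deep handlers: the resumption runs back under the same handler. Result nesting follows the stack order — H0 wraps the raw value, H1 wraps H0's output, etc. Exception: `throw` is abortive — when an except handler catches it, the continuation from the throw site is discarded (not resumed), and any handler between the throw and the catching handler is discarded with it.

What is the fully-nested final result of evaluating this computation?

Answer: [(10, 8)]

Working:
get @ H1 ⇒ 8
throw(5) @ H0 caught ⇒ 10
H1 returns (10, 8)
H2 returns [(10, 8)]
= [(10, 8)]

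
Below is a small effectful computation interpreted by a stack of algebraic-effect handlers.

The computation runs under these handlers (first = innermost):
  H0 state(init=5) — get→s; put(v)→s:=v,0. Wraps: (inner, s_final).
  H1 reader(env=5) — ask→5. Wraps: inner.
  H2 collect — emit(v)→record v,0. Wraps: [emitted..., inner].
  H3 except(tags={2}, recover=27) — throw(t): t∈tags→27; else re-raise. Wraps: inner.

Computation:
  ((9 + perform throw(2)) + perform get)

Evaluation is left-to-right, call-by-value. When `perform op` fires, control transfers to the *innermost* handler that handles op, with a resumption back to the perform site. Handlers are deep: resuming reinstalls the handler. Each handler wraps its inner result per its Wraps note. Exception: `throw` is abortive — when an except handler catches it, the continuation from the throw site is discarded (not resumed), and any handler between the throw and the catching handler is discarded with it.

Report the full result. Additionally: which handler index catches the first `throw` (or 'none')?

Answer: 27 ; first throw caught by: H3

Step-by-step:
throw(2) @ H3 caught ⇒ 27
= 27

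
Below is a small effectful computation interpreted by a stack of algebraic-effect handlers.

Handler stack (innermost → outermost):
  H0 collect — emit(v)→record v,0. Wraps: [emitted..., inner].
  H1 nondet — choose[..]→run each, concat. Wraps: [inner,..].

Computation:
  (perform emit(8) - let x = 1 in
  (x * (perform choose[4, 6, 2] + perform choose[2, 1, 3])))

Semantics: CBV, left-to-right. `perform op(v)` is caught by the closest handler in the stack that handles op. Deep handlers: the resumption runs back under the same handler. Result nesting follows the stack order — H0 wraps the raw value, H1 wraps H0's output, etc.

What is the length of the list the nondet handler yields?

Answer: 9

Working:
emit(8) @ H0 ⇒ out+=8
choose[4, 6, 2] @ H1
  branch[0] choose=4:
    choose[2, 1, 3] @ H1
      branch[0] choose=2:
        H0 returns [8, -6]
        H1 returns [[8, -6]]
      branch[1] choose=1:
        H0 returns [8, -5]
        H1 returns [[8, -5]]
      branch[2] choose=3:
        H0 returns [8, -7]
        H1 returns [[8, -7]]
  branch[1] choose=6:
    choose[2, 1, 3] @ H1
      branch[0] choose=2:
        H0 returns [8, -8]
        H1 returns [[8, -8]]
      branch[1] choose=1:
        H0 returns [8, -7]
        H1 returns [[8, -7]]
      branch[2] choose=3:
        H0 returns [8, -9]
        H1 returns [[8, -9]]
  branch[2] choose=2:
    choose[2, 1, 3] @ H1
      branch[0] choose=2:
        H0 returns [8, -4]
        H1 returns [[8, -4]]
      branch[1] choose=1:
        H0 returns [8, -3]
        H1 returns [[8, -3]]
      branch[2] choose=3:
        H0 returns [8, -5]
        H1 returns [[8, -5]]
= [[8, -6], [8, -5], [8, -7], [8, -8], [8, -7], [8, -9], [8, -4], [8, -3], [8, -5]]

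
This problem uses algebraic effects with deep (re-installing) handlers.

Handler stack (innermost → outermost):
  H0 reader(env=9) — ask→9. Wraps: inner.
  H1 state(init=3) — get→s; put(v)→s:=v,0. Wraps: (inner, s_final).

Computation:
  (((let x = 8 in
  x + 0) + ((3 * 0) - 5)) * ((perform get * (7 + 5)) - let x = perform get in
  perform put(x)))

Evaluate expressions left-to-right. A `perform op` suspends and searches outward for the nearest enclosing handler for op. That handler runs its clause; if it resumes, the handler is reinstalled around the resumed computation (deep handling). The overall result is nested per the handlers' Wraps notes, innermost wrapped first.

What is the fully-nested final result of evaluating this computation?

Working:
get @ H1 ⇒ 3
get @ H1 ⇒ 3
put(3) @ H1 ⇒ s:=3
H0 returns 108
H1 returns (108, 3)
= (108, 3)

Answer: (108, 3)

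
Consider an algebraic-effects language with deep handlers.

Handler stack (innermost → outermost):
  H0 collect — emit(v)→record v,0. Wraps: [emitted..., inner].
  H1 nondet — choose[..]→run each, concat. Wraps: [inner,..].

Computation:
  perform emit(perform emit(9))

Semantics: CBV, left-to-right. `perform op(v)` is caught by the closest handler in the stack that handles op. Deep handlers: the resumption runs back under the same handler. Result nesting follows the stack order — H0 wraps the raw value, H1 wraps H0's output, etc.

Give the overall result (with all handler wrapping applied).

Evaluation trace:
emit(9) @ H0 ⇒ out+=9
emit(0) @ H0 ⇒ out+=0
H0 returns [9, 0, 0]
H1 returns [[9, 0, 0]]
= [[9, 0, 0]]

Answer: [[9, 0, 0]]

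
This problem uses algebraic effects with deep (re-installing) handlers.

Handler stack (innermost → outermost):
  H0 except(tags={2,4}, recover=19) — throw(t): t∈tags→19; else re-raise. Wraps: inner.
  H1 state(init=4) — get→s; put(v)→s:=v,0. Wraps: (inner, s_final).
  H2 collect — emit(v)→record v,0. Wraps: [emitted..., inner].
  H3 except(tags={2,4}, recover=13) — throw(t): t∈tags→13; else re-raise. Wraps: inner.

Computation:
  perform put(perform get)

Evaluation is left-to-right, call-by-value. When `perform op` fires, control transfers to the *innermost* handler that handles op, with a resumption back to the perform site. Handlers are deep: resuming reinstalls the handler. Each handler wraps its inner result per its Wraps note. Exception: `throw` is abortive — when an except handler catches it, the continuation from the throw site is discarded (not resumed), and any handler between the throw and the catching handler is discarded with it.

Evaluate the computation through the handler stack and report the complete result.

Answer: [(0, 4)]

Evaluation trace:
get @ H1 ⇒ 4
put(4) @ H1 ⇒ s:=4
H0 returns 0
H1 returns (0, 4)
H2 returns [(0, 4)]
H3 returns [(0, 4)]
= [(0, 4)]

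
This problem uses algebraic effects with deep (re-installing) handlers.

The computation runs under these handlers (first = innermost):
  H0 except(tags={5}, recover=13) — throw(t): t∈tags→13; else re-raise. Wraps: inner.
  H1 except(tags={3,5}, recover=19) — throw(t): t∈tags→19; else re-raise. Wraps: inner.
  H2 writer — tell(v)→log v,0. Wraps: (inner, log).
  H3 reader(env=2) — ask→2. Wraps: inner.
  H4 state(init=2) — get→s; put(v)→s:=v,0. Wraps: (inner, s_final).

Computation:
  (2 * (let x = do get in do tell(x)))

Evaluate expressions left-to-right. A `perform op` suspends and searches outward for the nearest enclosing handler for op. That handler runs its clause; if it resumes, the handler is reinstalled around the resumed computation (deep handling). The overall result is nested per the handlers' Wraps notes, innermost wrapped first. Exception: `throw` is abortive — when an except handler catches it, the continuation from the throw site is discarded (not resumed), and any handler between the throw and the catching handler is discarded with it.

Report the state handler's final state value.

Answer: 2

Working:
get @ H4 ⇒ 2
tell(2) @ H2 ⇒ log+=2
H0 returns 0
H1 returns 0
H2 returns (0, (2))
H3 returns (0, (2))
H4 returns ((0, (2)), 2)
= ((0, (2)), 2)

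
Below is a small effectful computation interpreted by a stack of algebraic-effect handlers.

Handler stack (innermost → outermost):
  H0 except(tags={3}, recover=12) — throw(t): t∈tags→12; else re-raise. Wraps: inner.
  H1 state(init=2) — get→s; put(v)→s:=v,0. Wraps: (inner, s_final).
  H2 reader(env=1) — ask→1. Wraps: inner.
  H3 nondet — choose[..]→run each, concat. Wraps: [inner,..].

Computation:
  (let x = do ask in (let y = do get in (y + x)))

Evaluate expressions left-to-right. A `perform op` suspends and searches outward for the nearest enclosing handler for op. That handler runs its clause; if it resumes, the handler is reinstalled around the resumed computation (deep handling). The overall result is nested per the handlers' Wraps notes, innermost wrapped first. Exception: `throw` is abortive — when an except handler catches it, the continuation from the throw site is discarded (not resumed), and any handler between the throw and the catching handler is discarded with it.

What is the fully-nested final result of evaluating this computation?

Answer: [(3, 2)]

Evaluation trace:
ask @ H2 ⇒ 1
get @ H1 ⇒ 2
H0 returns 3
H1 returns (3, 2)
H2 returns (3, 2)
H3 returns [(3, 2)]
= [(3, 2)]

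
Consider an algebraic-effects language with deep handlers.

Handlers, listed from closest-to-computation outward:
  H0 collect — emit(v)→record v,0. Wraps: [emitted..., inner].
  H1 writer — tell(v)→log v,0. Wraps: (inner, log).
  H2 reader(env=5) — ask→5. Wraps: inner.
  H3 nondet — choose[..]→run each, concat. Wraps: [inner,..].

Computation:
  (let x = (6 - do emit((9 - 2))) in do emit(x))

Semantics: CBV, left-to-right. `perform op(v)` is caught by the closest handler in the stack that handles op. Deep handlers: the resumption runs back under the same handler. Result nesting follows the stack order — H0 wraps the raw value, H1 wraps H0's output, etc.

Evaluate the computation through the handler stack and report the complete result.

Evaluation trace:
emit(7) @ H0 ⇒ out+=7
emit(6) @ H0 ⇒ out+=6
H0 returns [7, 6, 0]
H1 returns ([7, 6, 0], ())
H2 returns ([7, 6, 0], ())
H3 returns [([7, 6, 0], ())]
= [([7, 6, 0], ())]

Answer: [([7, 6, 0], ())]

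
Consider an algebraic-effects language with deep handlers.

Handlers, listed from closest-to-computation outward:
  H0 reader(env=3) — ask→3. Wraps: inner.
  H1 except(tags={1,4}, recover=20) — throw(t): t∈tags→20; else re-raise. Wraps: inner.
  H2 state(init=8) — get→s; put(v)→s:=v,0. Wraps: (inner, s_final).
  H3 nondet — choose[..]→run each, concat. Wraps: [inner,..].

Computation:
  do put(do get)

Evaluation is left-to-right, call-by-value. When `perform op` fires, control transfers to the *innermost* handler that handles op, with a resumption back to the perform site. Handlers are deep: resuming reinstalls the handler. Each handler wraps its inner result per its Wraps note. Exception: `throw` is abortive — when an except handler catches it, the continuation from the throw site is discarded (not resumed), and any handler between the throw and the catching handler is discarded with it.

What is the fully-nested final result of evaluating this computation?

Step-by-step:
get @ H2 ⇒ 8
put(8) @ H2 ⇒ s:=8
H0 returns 0
H1 returns 0
H2 returns (0, 8)
H3 returns [(0, 8)]
= [(0, 8)]

Answer: [(0, 8)]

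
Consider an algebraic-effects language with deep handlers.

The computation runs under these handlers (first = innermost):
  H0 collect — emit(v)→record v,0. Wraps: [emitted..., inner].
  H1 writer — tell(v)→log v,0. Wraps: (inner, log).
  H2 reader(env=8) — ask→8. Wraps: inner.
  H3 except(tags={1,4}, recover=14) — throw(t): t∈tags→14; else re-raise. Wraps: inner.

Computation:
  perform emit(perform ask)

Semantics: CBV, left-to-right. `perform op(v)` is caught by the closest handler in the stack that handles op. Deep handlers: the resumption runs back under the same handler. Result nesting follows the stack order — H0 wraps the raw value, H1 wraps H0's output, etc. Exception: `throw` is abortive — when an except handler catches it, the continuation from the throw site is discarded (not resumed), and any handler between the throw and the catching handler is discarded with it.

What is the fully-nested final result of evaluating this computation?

Answer: ([8, 0], ())

Evaluation trace:
ask @ H2 ⇒ 8
emit(8) @ H0 ⇒ out+=8
H0 returns [8, 0]
H1 returns ([8, 0], ())
H2 returns ([8, 0], ())
H3 returns ([8, 0], ())
= ([8, 0], ())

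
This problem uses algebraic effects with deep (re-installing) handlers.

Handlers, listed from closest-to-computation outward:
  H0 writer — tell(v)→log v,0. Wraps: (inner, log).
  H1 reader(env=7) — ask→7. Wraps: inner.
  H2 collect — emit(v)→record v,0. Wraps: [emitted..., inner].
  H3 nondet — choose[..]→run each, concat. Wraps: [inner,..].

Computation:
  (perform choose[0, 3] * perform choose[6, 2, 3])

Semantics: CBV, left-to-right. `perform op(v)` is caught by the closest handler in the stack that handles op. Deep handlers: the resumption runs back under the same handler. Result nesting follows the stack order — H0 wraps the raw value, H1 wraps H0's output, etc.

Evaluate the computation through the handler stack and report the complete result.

Answer: [[(0, ())], [(0, ())], [(0, ())], [(18, ())], [(6, ())], [(9, ())]]

Step-by-step:
choose[0, 3] @ H3
  branch[0] choose=0:
    choose[6, 2, 3] @ H3
      branch[0] choose=6:
        H0 returns (0, ())
        H1 returns (0, ())
        H2 returns [(0, ())]
        H3 returns [[(0, ())]]
      branch[1] choose=2:
        H0 returns (0, ())
        H1 returns (0, ())
        H2 returns [(0, ())]
        H3 returns [[(0, ())]]
      branch[2] choose=3:
        H0 returns (0, ())
        H1 returns (0, ())
        H2 returns [(0, ())]
        H3 returns [[(0, ())]]
  branch[1] choose=3:
    choose[6, 2, 3] @ H3
      branch[0] choose=6:
        H0 returns (18, ())
        H1 returns (18, ())
        H2 returns [(18, ())]
        H3 returns [[(18, ())]]
      branch[1] choose=2:
        H0 returns (6, ())
        H1 returns (6, ())
        H2 returns [(6, ())]
        H3 returns [[(6, ())]]
      branch[2] choose=3:
        H0 returns (9, ())
        H1 returns (9, ())
        H2 returns [(9, ())]
        H3 returns [[(9, ())]]
= [[(0, ())], [(0, ())], [(0, ())], [(18, ())], [(6, ())], [(9, ())]]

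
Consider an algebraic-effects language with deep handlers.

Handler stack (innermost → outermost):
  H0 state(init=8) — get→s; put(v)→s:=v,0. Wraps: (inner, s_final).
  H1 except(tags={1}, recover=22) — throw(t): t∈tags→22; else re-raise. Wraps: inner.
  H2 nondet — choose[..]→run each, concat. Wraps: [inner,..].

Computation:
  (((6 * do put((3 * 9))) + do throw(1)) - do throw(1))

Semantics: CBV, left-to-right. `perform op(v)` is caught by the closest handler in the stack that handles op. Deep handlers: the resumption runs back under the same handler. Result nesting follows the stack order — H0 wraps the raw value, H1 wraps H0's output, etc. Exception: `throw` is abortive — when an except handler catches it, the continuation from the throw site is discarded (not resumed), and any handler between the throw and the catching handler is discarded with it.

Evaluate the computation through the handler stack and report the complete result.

Answer: [22]

Working:
put(27) @ H0 ⇒ s:=27
throw(1) @ H1 caught ⇒ 22
H2 returns [22]
= [22]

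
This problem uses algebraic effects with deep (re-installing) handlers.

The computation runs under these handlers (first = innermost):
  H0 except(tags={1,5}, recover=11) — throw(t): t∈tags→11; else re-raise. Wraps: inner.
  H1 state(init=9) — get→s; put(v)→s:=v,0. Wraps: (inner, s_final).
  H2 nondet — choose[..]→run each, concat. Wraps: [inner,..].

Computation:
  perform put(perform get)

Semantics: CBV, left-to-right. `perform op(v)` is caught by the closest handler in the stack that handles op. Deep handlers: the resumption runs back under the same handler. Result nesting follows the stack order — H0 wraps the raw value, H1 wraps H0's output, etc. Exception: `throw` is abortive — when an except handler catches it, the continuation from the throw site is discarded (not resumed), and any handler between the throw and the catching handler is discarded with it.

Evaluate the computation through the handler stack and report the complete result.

Step-by-step:
get @ H1 ⇒ 9
put(9) @ H1 ⇒ s:=9
H0 returns 0
H1 returns (0, 9)
H2 returns [(0, 9)]
= [(0, 9)]

Answer: [(0, 9)]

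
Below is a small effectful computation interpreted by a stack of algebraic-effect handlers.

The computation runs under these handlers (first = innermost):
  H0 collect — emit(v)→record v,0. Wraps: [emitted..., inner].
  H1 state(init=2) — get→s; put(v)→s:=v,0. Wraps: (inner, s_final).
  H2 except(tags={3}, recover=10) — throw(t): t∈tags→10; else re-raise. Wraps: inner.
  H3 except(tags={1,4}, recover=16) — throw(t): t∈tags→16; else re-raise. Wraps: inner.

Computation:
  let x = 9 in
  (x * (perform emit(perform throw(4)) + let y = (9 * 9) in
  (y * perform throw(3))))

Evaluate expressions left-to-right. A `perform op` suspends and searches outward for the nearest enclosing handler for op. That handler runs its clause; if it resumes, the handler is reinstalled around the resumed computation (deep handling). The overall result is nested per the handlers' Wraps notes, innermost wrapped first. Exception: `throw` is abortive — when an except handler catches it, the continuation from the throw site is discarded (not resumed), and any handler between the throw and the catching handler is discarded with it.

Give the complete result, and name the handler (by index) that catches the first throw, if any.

Answer: 16 ; first throw caught by: H3

Evaluation trace:
throw(4) @ H2 re-raised
throw(4) @ H3 caught ⇒ 16
= 16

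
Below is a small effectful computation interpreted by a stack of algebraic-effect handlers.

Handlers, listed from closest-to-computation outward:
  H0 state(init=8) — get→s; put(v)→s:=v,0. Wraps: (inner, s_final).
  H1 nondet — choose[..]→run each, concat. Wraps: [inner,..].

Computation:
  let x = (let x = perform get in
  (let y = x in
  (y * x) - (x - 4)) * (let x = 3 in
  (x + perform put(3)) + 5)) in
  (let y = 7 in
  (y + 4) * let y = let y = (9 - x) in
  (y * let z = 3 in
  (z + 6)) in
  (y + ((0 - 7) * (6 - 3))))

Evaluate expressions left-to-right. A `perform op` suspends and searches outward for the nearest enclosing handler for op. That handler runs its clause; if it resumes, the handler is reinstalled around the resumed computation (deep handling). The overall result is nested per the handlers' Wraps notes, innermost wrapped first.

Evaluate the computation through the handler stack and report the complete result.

Answer: [(-46860, 3)]

Working:
get @ H0 ⇒ 8
put(3) @ H0 ⇒ s:=3
H0 returns (-46860, 3)
H1 returns [(-46860, 3)]
= [(-46860, 3)]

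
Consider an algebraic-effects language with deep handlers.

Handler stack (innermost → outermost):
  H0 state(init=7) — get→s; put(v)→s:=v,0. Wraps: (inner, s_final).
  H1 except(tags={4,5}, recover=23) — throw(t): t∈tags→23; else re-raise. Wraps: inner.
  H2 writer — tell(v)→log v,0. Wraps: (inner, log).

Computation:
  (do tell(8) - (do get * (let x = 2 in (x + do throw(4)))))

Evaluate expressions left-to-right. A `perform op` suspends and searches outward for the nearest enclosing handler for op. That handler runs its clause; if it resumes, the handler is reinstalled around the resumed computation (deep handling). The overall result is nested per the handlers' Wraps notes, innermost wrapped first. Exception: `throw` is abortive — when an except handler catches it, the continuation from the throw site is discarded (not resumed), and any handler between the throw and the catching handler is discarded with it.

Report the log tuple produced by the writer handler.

Answer: (8)

Step-by-step:
tell(8) @ H2 ⇒ log+=8
get @ H0 ⇒ 7
throw(4) @ H1 caught ⇒ 23
H2 returns (23, (8))
= (23, (8))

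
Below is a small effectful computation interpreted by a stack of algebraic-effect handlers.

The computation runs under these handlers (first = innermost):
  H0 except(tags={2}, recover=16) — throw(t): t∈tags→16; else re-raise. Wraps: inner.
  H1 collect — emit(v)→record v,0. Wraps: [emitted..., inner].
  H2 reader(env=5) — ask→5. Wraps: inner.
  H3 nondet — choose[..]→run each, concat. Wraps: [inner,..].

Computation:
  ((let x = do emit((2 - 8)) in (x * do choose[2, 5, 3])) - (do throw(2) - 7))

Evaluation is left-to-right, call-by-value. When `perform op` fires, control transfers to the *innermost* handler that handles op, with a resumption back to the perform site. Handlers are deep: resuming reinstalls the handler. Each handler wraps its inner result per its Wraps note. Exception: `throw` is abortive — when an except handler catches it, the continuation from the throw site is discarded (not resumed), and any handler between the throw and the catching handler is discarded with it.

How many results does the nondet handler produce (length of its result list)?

Answer: 3

Working:
emit(-6) @ H1 ⇒ out+=-6
choose[2, 5, 3] @ H3
  branch[0] choose=2:
    throw(2) @ H0 caught ⇒ 16
    H1 returns [-6, 16]
    H2 returns [-6, 16]
    H3 returns [[-6, 16]]
  branch[1] choose=5:
    throw(2) @ H0 caught ⇒ 16
    H1 returns [-6, 16]
    H2 returns [-6, 16]
    H3 returns [[-6, 16]]
  branch[2] choose=3:
    throw(2) @ H0 caught ⇒ 16
    H1 returns [-6, 16]
    H2 returns [-6, 16]
    H3 returns [[-6, 16]]
= [[-6, 16], [-6, 16], [-6, 16]]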